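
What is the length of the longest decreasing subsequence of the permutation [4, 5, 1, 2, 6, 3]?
2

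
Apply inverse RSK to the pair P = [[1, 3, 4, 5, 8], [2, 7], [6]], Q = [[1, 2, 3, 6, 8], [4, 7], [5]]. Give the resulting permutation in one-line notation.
Reverse RSK: for i = n, n-1, ..., 1, locate i in Q, remove the corresponding corner cell from P, and reverse-bump its entry up through P; the value ejected from row 1 is w(i).

So w = 2 3 6 4 1 7 5 8.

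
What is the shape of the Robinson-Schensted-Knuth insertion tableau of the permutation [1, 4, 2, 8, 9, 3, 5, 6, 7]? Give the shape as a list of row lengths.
RSK row insertion gives P = [[1, 2, 3, 5, 6, 7], [4, 8, 9]], which has shape [6, 3].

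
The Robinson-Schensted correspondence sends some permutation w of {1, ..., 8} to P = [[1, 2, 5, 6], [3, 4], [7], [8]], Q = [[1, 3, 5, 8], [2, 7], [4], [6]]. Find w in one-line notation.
8 3 7 4 5 1 2 6

Reverse the RSK construction: for i from n down to 1, find the cell of Q containing i, remove the entry at that cell from P, and reverse-bump it up through P; the value ejected from row 1 is w(i).

Step i=8: Q has 8 at row 1, column 4; remove that cell from P, ejecting 6. So w(8) = 6. P is now [[1, 2, 5], [3, 4], [7], [8]].
Step i=7: Q has 7 at row 2, column 2; remove 4 from row 2 of P and reverse-bump: 4 enters row 1 and ejects 2. So w(7) = 2. P is now [[1, 4, 5], [3], [7], [8]].
Step i=6: Q has 6 at row 4, column 1; remove 8 from row 4 of P and reverse-bump: 8 enters row 3 and ejects 7; 7 enters row 2 and ejects 3; 3 enters row 1 and ejects 1. So w(6) = 1. P is now [[3, 4, 5], [7], [8]].
Step i=5: Q has 5 at row 1, column 3; remove that cell from P, ejecting 5. So w(5) = 5. P is now [[3, 4], [7], [8]].
Step i=4: Q has 4 at row 3, column 1; remove 8 from row 3 of P and reverse-bump: 8 enters row 2 and ejects 7; 7 enters row 1 and ejects 4. So w(4) = 4. P is now [[3, 7], [8]].
Step i=3: Q has 3 at row 1, column 2; remove that cell from P, ejecting 7. So w(3) = 7. P is now [[3], [8]].
Step i=2: Q has 2 at row 2, column 1; remove 8 from row 2 of P and reverse-bump: 8 enters row 1 and ejects 3. So w(2) = 3. P is now [[8]].
Step i=1: Q has 1 at row 1, column 1; remove that cell from P, ejecting 8. So w(1) = 8. P is now [].

So w = 8 3 7 4 5 1 2 6.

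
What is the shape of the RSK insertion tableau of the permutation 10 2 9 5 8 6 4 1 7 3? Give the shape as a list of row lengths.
RSK row insertion gives P = [[1, 3, 6, 7], [2, 4], [5], [8], [9], [10]], which has shape [4, 2, 1, 1, 1, 1].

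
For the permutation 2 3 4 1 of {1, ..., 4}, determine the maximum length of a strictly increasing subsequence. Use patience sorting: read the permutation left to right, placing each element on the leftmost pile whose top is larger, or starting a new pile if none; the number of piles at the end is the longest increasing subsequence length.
2: new pile. tops = [2]
3: new pile. tops = [2, 3]
4: new pile. tops = [2, 3, 4]
1: onto pile 1 (replacing 2). tops = [1, 3, 4]

3 piles, so the longest increasing subsequence has length 3.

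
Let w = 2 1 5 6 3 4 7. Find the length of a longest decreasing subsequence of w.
2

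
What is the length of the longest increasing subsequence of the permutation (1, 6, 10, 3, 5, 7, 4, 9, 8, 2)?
5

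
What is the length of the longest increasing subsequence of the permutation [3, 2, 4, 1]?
2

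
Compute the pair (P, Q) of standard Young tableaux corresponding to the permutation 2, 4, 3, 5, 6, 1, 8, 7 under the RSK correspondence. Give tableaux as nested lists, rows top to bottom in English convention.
Insert each entry of the permutation into P by Schensted row insertion, recording in Q the position of each new cell.

Insert 2: appended to row 1. P = [[2]], Q = [[1]].
Insert 4: appended to row 1. P = [[2, 4]], Q = [[1, 2]].
Insert 3: 3 bumps 4 from row 1; 4 starts row 2. P = [[2, 3], [4]], Q = [[1, 2], [3]].
Insert 5: appended to row 1. P = [[2, 3, 5], [4]], Q = [[1, 2, 4], [3]].
Insert 6: appended to row 1. P = [[2, 3, 5, 6], [4]], Q = [[1, 2, 4, 5], [3]].
Insert 1: 1 bumps 2 from row 1; 2 bumps 4 from row 2; 4 starts row 3. P = [[1, 3, 5, 6], [2], [4]], Q = [[1, 2, 4, 5], [3], [6]].
Insert 8: appended to row 1. P = [[1, 3, 5, 6, 8], [2], [4]], Q = [[1, 2, 4, 5, 7], [3], [6]].
Insert 7: 7 bumps 8 from row 1; 8 appends to row 2. P = [[1, 3, 5, 6, 7], [2, 8], [4]], Q = [[1, 2, 4, 5, 7], [3, 8], [6]].

So P = [[1, 3, 5, 6, 7], [2, 8], [4]], Q = [[1, 2, 4, 5, 7], [3, 8], [6]].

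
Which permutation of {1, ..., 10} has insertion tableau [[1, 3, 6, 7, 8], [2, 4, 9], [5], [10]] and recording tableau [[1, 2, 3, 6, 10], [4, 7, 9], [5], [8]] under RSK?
Reverse RSK: for i = n, n-1, ..., 1, locate i in Q, remove the corresponding corner cell from P, and reverse-bump its entry up through P; the value ejected from row 1 is w(i).

So w = 2 5 10 6 1 9 4 3 7 8.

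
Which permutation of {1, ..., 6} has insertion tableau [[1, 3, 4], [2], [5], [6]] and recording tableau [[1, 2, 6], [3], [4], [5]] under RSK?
Reverse RSK: for i = n, n-1, ..., 1, locate i in Q, remove the corresponding corner cell from P, and reverse-bump its entry up through P; the value ejected from row 1 is w(i).

So w = 2 6 5 3 1 4.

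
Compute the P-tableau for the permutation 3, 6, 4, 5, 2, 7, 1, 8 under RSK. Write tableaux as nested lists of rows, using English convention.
After inserting 3: P = [[3]].
After inserting 6: P = [[3, 6]].
After inserting 4: P = [[3, 4], [6]].
After inserting 5: P = [[3, 4, 5], [6]].
After inserting 2: P = [[2, 4, 5], [3], [6]].
After inserting 7: P = [[2, 4, 5, 7], [3], [6]].
After inserting 1: P = [[1, 4, 5, 7], [2], [3], [6]].
After inserting 8: P = [[1, 4, 5, 7, 8], [2], [3], [6]].

So P = [[1, 4, 5, 7, 8], [2], [3], [6]].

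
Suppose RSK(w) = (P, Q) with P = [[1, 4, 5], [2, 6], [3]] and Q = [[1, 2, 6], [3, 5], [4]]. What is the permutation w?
3 6 2 1 4 5

Reverse the RSK construction: for i from n down to 1, find the cell of Q containing i, remove the entry at that cell from P, and reverse-bump it up through P; the value ejected from row 1 is w(i).

Step i=6: Q has 6 at row 1, column 3; remove that cell from P, ejecting 5. So w(6) = 5. P is now [[1, 4], [2, 6], [3]].
Step i=5: Q has 5 at row 2, column 2; remove 6 from row 2 of P and reverse-bump: 6 enters row 1 and ejects 4. So w(5) = 4. P is now [[1, 6], [2], [3]].
Step i=4: Q has 4 at row 3, column 1; remove 3 from row 3 of P and reverse-bump: 3 enters row 2 and ejects 2; 2 enters row 1 and ejects 1. So w(4) = 1. P is now [[2, 6], [3]].
Step i=3: Q has 3 at row 2, column 1; remove 3 from row 2 of P and reverse-bump: 3 enters row 1 and ejects 2. So w(3) = 2. P is now [[3, 6]].
Step i=2: Q has 2 at row 1, column 2; remove that cell from P, ejecting 6. So w(2) = 6. P is now [[3]].
Step i=1: Q has 1 at row 1, column 1; remove that cell from P, ejecting 3. So w(1) = 3. P is now [].

So w = 3 6 2 1 4 5.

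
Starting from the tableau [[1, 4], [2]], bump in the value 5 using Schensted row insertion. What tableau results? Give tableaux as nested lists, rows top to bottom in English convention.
5 is larger than every entry of row 1, so it is appended to row 1. The new tableau is [[1, 4, 5], [2]].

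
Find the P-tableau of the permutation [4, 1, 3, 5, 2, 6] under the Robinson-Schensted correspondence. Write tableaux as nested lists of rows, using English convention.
Insert 4: appended to row 1. P = [[4]].
Insert 1: 1 bumps 4 from row 1; 4 starts row 2. P = [[1], [4]].
Insert 3: appended to row 1. P = [[1, 3], [4]].
Insert 5: appended to row 1. P = [[1, 3, 5], [4]].
Insert 2: 2 bumps 3 from row 1; 3 bumps 4 from row 2; 4 starts row 3. P = [[1, 2, 5], [3], [4]].
Insert 6: appended to row 1. P = [[1, 2, 5, 6], [3], [4]].

So P = [[1, 2, 5, 6], [3], [4]].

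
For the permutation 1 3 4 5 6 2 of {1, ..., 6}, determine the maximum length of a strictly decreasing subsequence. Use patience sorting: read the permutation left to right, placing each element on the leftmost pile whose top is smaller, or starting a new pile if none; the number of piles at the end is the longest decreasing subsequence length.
1: new pile. tops = [1]
3: onto pile 1 (replacing 1). tops = [3]
4: onto pile 1 (replacing 3). tops = [4]
5: onto pile 1 (replacing 4). tops = [5]
6: onto pile 1 (replacing 5). tops = [6]
2: new pile. tops = [6, 2]

2 piles, so the longest decreasing subsequence has length 2.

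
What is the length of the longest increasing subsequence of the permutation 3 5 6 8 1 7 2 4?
4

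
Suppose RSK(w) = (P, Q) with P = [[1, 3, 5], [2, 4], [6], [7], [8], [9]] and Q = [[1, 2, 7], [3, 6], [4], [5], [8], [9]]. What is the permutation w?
2 9 8 7 1 4 6 5 3

Reverse the RSK construction: for i from n down to 1, find the cell of Q containing i, remove the entry at that cell from P, and reverse-bump it up through P; the value ejected from row 1 is w(i).

Step i=9: Q has 9 at row 6, column 1; remove 9 from row 6 of P and reverse-bump: 9 enters row 5 and ejects 8; 8 enters row 4 and ejects 7; 7 enters row 3 and ejects 6; 6 enters row 2 and ejects 4; 4 enters row 1 and ejects 3. So w(9) = 3. P is now [[1, 4, 5], [2, 6], [7], [8], [9]].
Step i=8: Q has 8 at row 5, column 1; remove 9 from row 5 of P and reverse-bump: 9 enters row 4 and ejects 8; 8 enters row 3 and ejects 7; 7 enters row 2 and ejects 6; 6 enters row 1 and ejects 5. So w(8) = 5. P is now [[1, 4, 6], [2, 7], [8], [9]].
Step i=7: Q has 7 at row 1, column 3; remove that cell from P, ejecting 6. So w(7) = 6. P is now [[1, 4], [2, 7], [8], [9]].
Step i=6: Q has 6 at row 2, column 2; remove 7 from row 2 of P and reverse-bump: 7 enters row 1 and ejects 4. So w(6) = 4. P is now [[1, 7], [2], [8], [9]].
Step i=5: Q has 5 at row 4, column 1; remove 9 from row 4 of P and reverse-bump: 9 enters row 3 and ejects 8; 8 enters row 2 and ejects 2; 2 enters row 1 and ejects 1. So w(5) = 1. P is now [[2, 7], [8], [9]].
Step i=4: Q has 4 at row 3, column 1; remove 9 from row 3 of P and reverse-bump: 9 enters row 2 and ejects 8; 8 enters row 1 and ejects 7. So w(4) = 7. P is now [[2, 8], [9]].
Step i=3: Q has 3 at row 2, column 1; remove 9 from row 2 of P and reverse-bump: 9 enters row 1 and ejects 8. So w(3) = 8. P is now [[2, 9]].
Step i=2: Q has 2 at row 1, column 2; remove that cell from P, ejecting 9. So w(2) = 9. P is now [[2]].
Step i=1: Q has 1 at row 1, column 1; remove that cell from P, ejecting 2. So w(1) = 2. P is now [].

So w = 2 9 8 7 1 4 6 5 3.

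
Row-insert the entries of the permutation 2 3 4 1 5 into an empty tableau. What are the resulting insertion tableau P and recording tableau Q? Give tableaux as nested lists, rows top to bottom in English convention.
Insert each entry of the permutation into P by Schensted row insertion, recording in Q the position of each new cell.

After inserting 2: P = [[2]].
After inserting 3: P = [[2, 3]].
After inserting 4: P = [[2, 3, 4]].
After inserting 1: P = [[1, 3, 4], [2]].
After inserting 5: P = [[1, 3, 4, 5], [2]].

So P = [[1, 3, 4, 5], [2]], Q = [[1, 2, 3, 5], [4]].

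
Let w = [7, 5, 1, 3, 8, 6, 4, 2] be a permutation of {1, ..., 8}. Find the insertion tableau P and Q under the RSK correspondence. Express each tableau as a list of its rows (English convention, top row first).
P = [[1, 2, 4], [3, 6], [5, 8], [7]], Q = [[1, 4, 5], [2, 6], [3, 7], [8]]

Insert each entry of the permutation into P by Schensted row insertion, recording in Q the position of each new cell.

Insert 7: appended to row 1. P = [[7]].
Insert 5: 5 bumps 7 from row 1; 7 starts row 2. P = [[5], [7]].
Insert 1: 1 bumps 5 from row 1; 5 bumps 7 from row 2; 7 starts row 3. P = [[1], [5], [7]].
Insert 3: appended to row 1. P = [[1, 3], [5], [7]].
Insert 8: appended to row 1. P = [[1, 3, 8], [5], [7]].
Insert 6: 6 bumps 8 from row 1; 8 appends to row 2. P = [[1, 3, 6], [5, 8], [7]].
Insert 4: 4 bumps 6 from row 1; 6 bumps 8 from row 2; 8 appends to row 3. P = [[1, 3, 4], [5, 6], [7, 8]].
Insert 2: 2 bumps 3 from row 1; 3 bumps 5 from row 2; 5 bumps 7 from row 3; 7 starts row 4. P = [[1, 2, 4], [3, 6], [5, 8], [7]].

So P = [[1, 2, 4], [3, 6], [5, 8], [7]], Q = [[1, 4, 5], [2, 6], [3, 7], [8]].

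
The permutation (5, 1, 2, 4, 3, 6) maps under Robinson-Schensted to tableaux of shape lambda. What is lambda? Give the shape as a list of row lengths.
Row-insert each entry into an empty tableau.

After inserting 5: P = [[5]].
After inserting 1: P = [[1], [5]].
After inserting 2: P = [[1, 2], [5]].
After inserting 4: P = [[1, 2, 4], [5]].
After inserting 3: P = [[1, 2, 3], [4], [5]].
After inserting 6: P = [[1, 2, 3, 6], [4], [5]].

The final insertion tableau P = [[1, 2, 3, 6], [4], [5]] has shape [4, 1, 1].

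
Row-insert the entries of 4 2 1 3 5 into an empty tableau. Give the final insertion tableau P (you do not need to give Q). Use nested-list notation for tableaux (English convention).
After inserting 4: P = [[4]].
After inserting 2: P = [[2], [4]].
After inserting 1: P = [[1], [2], [4]].
After inserting 3: P = [[1, 3], [2], [4]].
After inserting 5: P = [[1, 3, 5], [2], [4]].

So P = [[1, 3, 5], [2], [4]].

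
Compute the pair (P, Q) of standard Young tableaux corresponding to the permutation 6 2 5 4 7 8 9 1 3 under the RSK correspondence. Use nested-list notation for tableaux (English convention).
P = [[1, 3, 7, 8, 9], [2, 4], [5], [6]], Q = [[1, 3, 5, 6, 7], [2, 9], [4], [8]]

Insert each entry of the permutation into P by Schensted row insertion, recording in Q the position of each new cell.

Insert 6: appended to row 1. P = [[6]].
Insert 2: 2 bumps 6 from row 1; 6 starts row 2. P = [[2], [6]].
Insert 5: appended to row 1. P = [[2, 5], [6]].
Insert 4: 4 bumps 5 from row 1; 5 bumps 6 from row 2; 6 starts row 3. P = [[2, 4], [5], [6]].
Insert 7: appended to row 1. P = [[2, 4, 7], [5], [6]].
Insert 8: appended to row 1. P = [[2, 4, 7, 8], [5], [6]].
Insert 9: appended to row 1. P = [[2, 4, 7, 8, 9], [5], [6]].
Insert 1: 1 bumps 2 from row 1; 2 bumps 5 from row 2; 5 bumps 6 from row 3; 6 starts row 4. P = [[1, 4, 7, 8, 9], [2], [5], [6]].
Insert 3: 3 bumps 4 from row 1; 4 appends to row 2. P = [[1, 3, 7, 8, 9], [2, 4], [5], [6]].

So P = [[1, 3, 7, 8, 9], [2, 4], [5], [6]], Q = [[1, 3, 5, 6, 7], [2, 9], [4], [8]].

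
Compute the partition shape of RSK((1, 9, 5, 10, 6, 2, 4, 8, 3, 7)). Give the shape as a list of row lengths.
[4, 3, 2, 1]

Row-insert each entry into an empty tableau.

After inserting 1: P = [[1]].
After inserting 9: P = [[1, 9]].
After inserting 5: P = [[1, 5], [9]].
After inserting 10: P = [[1, 5, 10], [9]].
After inserting 6: P = [[1, 5, 6], [9, 10]].
After inserting 2: P = [[1, 2, 6], [5, 10], [9]].
After inserting 4: P = [[1, 2, 4], [5, 6], [9, 10]].
After inserting 8: P = [[1, 2, 4, 8], [5, 6], [9, 10]].
After inserting 3: P = [[1, 2, 3, 8], [4, 6], [5, 10], [9]].
After inserting 7: P = [[1, 2, 3, 7], [4, 6, 8], [5, 10], [9]].

The final insertion tableau P = [[1, 2, 3, 7], [4, 6, 8], [5, 10], [9]] has shape [4, 3, 2, 1].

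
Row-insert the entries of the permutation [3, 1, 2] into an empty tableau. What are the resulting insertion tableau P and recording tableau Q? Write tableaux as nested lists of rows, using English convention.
P = [[1, 2], [3]], Q = [[1, 3], [2]]

Insert each entry of the permutation into P by Schensted row insertion, recording in Q the position of each new cell.

Insert 3: appended to row 1. P = [[3]], Q = [[1]].
Insert 1: 1 bumps 3 from row 1; 3 starts row 2. P = [[1], [3]], Q = [[1], [2]].
Insert 2: appended to row 1. P = [[1, 2], [3]], Q = [[1, 3], [2]].

So P = [[1, 2], [3]], Q = [[1, 3], [2]].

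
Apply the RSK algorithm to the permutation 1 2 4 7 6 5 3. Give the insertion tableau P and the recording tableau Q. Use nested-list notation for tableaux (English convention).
P = [[1, 2, 3, 5], [4], [6], [7]], Q = [[1, 2, 3, 4], [5], [6], [7]]

Insert each entry of the permutation into P by Schensted row insertion, recording in Q the position of each new cell.

After inserting 1: P = [[1]].
After inserting 2: P = [[1, 2]].
After inserting 4: P = [[1, 2, 4]].
After inserting 7: P = [[1, 2, 4, 7]].
After inserting 6: P = [[1, 2, 4, 6], [7]].
After inserting 5: P = [[1, 2, 4, 5], [6], [7]].
After inserting 3: P = [[1, 2, 3, 5], [4], [6], [7]].

So P = [[1, 2, 3, 5], [4], [6], [7]], Q = [[1, 2, 3, 4], [5], [6], [7]].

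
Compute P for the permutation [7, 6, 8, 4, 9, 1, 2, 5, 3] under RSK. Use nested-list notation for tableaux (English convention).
After inserting 7: P = [[7]].
After inserting 6: P = [[6], [7]].
After inserting 8: P = [[6, 8], [7]].
After inserting 4: P = [[4, 8], [6], [7]].
After inserting 9: P = [[4, 8, 9], [6], [7]].
After inserting 1: P = [[1, 8, 9], [4], [6], [7]].
After inserting 2: P = [[1, 2, 9], [4, 8], [6], [7]].
After inserting 5: P = [[1, 2, 5], [4, 8, 9], [6], [7]].
After inserting 3: P = [[1, 2, 3], [4, 5, 9], [6, 8], [7]].

So P = [[1, 2, 3], [4, 5, 9], [6, 8], [7]].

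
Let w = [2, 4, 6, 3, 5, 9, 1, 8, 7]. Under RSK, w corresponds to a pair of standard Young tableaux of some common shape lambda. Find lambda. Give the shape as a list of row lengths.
Row-insert each entry into an empty tableau.

After inserting 2: P = [[2]].
After inserting 4: P = [[2, 4]].
After inserting 6: P = [[2, 4, 6]].
After inserting 3: P = [[2, 3, 6], [4]].
After inserting 5: P = [[2, 3, 5], [4, 6]].
After inserting 9: P = [[2, 3, 5, 9], [4, 6]].
After inserting 1: P = [[1, 3, 5, 9], [2, 6], [4]].
After inserting 8: P = [[1, 3, 5, 8], [2, 6, 9], [4]].
After inserting 7: P = [[1, 3, 5, 7], [2, 6, 8], [4, 9]].

The final insertion tableau P = [[1, 3, 5, 7], [2, 6, 8], [4, 9]] has shape [4, 3, 2].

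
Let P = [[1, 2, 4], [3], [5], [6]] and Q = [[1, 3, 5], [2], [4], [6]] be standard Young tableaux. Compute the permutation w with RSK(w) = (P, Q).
6 1 5 3 4 2

Reverse the RSK construction: for i from n down to 1, find the cell of Q containing i, remove the entry at that cell from P, and reverse-bump it up through P; the value ejected from row 1 is w(i).

Step i=6: Q has 6 at row 4, column 1; remove 6 from row 4 of P and reverse-bump: 6 enters row 3 and ejects 5; 5 enters row 2 and ejects 3; 3 enters row 1 and ejects 2. So w(6) = 2. P is now [[1, 3, 4], [5], [6]].
Step i=5: Q has 5 at row 1, column 3; remove that cell from P, ejecting 4. So w(5) = 4. P is now [[1, 3], [5], [6]].
Step i=4: Q has 4 at row 3, column 1; remove 6 from row 3 of P and reverse-bump: 6 enters row 2 and ejects 5; 5 enters row 1 and ejects 3. So w(4) = 3. P is now [[1, 5], [6]].
Step i=3: Q has 3 at row 1, column 2; remove that cell from P, ejecting 5. So w(3) = 5. P is now [[1], [6]].
Step i=2: Q has 2 at row 2, column 1; remove 6 from row 2 of P and reverse-bump: 6 enters row 1 and ejects 1. So w(2) = 1. P is now [[6]].
Step i=1: Q has 1 at row 1, column 1; remove that cell from P, ejecting 6. So w(1) = 6. P is now [].

So w = 6 1 5 3 4 2.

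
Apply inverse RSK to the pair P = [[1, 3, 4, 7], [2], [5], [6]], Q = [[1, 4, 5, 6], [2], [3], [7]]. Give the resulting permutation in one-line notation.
6 5 2 3 4 7 1

Reverse the RSK construction: for i from n down to 1, find the cell of Q containing i, remove the entry at that cell from P, and reverse-bump it up through P; the value ejected from row 1 is w(i).

Step i=7: Q has 7 at row 4, column 1; remove 6 from row 4 of P and reverse-bump: 6 enters row 3 and ejects 5; 5 enters row 2 and ejects 2; 2 enters row 1 and ejects 1. So w(7) = 1. P is now [[2, 3, 4, 7], [5], [6]].
Step i=6: Q has 6 at row 1, column 4; remove that cell from P, ejecting 7. So w(6) = 7. P is now [[2, 3, 4], [5], [6]].
Step i=5: Q has 5 at row 1, column 3; remove that cell from P, ejecting 4. So w(5) = 4. P is now [[2, 3], [5], [6]].
Step i=4: Q has 4 at row 1, column 2; remove that cell from P, ejecting 3. So w(4) = 3. P is now [[2], [5], [6]].
Step i=3: Q has 3 at row 3, column 1; remove 6 from row 3 of P and reverse-bump: 6 enters row 2 and ejects 5; 5 enters row 1 and ejects 2. So w(3) = 2. P is now [[5], [6]].
Step i=2: Q has 2 at row 2, column 1; remove 6 from row 2 of P and reverse-bump: 6 enters row 1 and ejects 5. So w(2) = 5. P is now [[6]].
Step i=1: Q has 1 at row 1, column 1; remove that cell from P, ejecting 6. So w(1) = 6. P is now [].

So w = 6 5 2 3 4 7 1.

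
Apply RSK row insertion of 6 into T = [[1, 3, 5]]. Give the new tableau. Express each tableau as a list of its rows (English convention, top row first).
[[1, 3, 5, 6]]

6 is larger than every entry of row 1, so it is appended to row 1. The new tableau is [[1, 3, 5, 6]].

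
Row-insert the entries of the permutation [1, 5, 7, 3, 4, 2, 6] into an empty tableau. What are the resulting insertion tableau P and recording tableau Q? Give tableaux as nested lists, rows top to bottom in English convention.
Insert each entry of the permutation into P by Schensted row insertion, recording in Q the position of each new cell.

Insert 1: appended to row 1. P = [[1]], Q = [[1]].
Insert 5: appended to row 1. P = [[1, 5]], Q = [[1, 2]].
Insert 7: appended to row 1. P = [[1, 5, 7]], Q = [[1, 2, 3]].
Insert 3: 3 bumps 5 from row 1; 5 starts row 2. P = [[1, 3, 7], [5]], Q = [[1, 2, 3], [4]].
Insert 4: 4 bumps 7 from row 1; 7 appends to row 2. P = [[1, 3, 4], [5, 7]], Q = [[1, 2, 3], [4, 5]].
Insert 2: 2 bumps 3 from row 1; 3 bumps 5 from row 2; 5 starts row 3. P = [[1, 2, 4], [3, 7], [5]], Q = [[1, 2, 3], [4, 5], [6]].
Insert 6: appended to row 1. P = [[1, 2, 4, 6], [3, 7], [5]], Q = [[1, 2, 3, 7], [4, 5], [6]].

So P = [[1, 2, 4, 6], [3, 7], [5]], Q = [[1, 2, 3, 7], [4, 5], [6]].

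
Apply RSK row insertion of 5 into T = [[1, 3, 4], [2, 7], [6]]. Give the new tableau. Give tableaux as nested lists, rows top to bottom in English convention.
[[1, 3, 4, 5], [2, 7], [6]]

5 is larger than every entry of row 1, so it is appended to row 1. The new tableau is [[1, 3, 4, 5], [2, 7], [6]].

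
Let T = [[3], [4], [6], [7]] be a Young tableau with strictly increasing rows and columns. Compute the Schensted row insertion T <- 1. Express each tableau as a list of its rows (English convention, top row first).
In row 1, 1 replaces 3 (the leftmost entry greater than 1); 3 is bumped to row 2. In row 2, 3 replaces 4 (the leftmost entry greater than 3); 4 is bumped to row 3. In row 3, 4 replaces 6 (the leftmost entry greater than 4); 6 is bumped to row 4. In row 4, 6 replaces 7 (the leftmost entry greater than 6); 7 is bumped to row 5. 7 starts a new row 5. The new tableau is [[1], [3], [4], [6], [7]].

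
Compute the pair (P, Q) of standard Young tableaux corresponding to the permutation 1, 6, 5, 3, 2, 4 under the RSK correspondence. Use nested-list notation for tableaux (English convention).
Insert each entry of the permutation into P by Schensted row insertion, recording in Q the position of each new cell.

Insert 1: appended to row 1. P = [[1]].
Insert 6: appended to row 1. P = [[1, 6]].
Insert 5: 5 bumps 6 from row 1; 6 starts row 2. P = [[1, 5], [6]].
Insert 3: 3 bumps 5 from row 1; 5 bumps 6 from row 2; 6 starts row 3. P = [[1, 3], [5], [6]].
Insert 2: 2 bumps 3 from row 1; 3 bumps 5 from row 2; 5 bumps 6 from row 3; 6 starts row 4. P = [[1, 2], [3], [5], [6]].
Insert 4: appended to row 1. P = [[1, 2, 4], [3], [5], [6]].

So P = [[1, 2, 4], [3], [5], [6]], Q = [[1, 2, 6], [3], [4], [5]].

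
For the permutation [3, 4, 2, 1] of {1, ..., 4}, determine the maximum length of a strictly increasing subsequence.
2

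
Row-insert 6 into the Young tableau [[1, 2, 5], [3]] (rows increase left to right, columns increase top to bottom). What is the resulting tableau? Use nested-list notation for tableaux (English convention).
6 is larger than every entry of row 1, so it is appended to row 1. The new tableau is [[1, 2, 5, 6], [3]].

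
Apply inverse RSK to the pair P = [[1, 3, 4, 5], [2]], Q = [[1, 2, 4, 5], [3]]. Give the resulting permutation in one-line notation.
Reverse the RSK construction: for i from n down to 1, find the cell of Q containing i, remove the entry at that cell from P, and reverse-bump it up through P; the value ejected from row 1 is w(i).

Step i=5: Q has 5 at row 1, column 4; remove that cell from P, ejecting 5. So w(5) = 5. P is now [[1, 3, 4], [2]].
Step i=4: Q has 4 at row 1, column 3; remove that cell from P, ejecting 4. So w(4) = 4. P is now [[1, 3], [2]].
Step i=3: Q has 3 at row 2, column 1; remove 2 from row 2 of P and reverse-bump: 2 enters row 1 and ejects 1. So w(3) = 1. P is now [[2, 3]].
Step i=2: Q has 2 at row 1, column 2; remove that cell from P, ejecting 3. So w(2) = 3. P is now [[2]].
Step i=1: Q has 1 at row 1, column 1; remove that cell from P, ejecting 2. So w(1) = 2. P is now [].

So w = 2 3 1 4 5.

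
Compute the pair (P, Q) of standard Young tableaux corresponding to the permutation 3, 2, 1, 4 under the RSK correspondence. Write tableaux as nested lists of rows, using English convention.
P = [[1, 4], [2], [3]], Q = [[1, 4], [2], [3]]

Insert each entry of the permutation into P by Schensted row insertion, recording in Q the position of each new cell.

Insert 3: appended to row 1. P = [[3]], Q = [[1]].
Insert 2: 2 bumps 3 from row 1; 3 starts row 2. P = [[2], [3]], Q = [[1], [2]].
Insert 1: 1 bumps 2 from row 1; 2 bumps 3 from row 2; 3 starts row 3. P = [[1], [2], [3]], Q = [[1], [2], [3]].
Insert 4: appended to row 1. P = [[1, 4], [2], [3]], Q = [[1, 4], [2], [3]].

So P = [[1, 4], [2], [3]], Q = [[1, 4], [2], [3]].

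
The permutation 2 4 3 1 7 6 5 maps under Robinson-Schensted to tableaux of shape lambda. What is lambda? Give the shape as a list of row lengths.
Row-insert each entry into an empty tableau.

After inserting 2: P = [[2]].
After inserting 4: P = [[2, 4]].
After inserting 3: P = [[2, 3], [4]].
After inserting 1: P = [[1, 3], [2], [4]].
After inserting 7: P = [[1, 3, 7], [2], [4]].
After inserting 6: P = [[1, 3, 6], [2, 7], [4]].
After inserting 5: P = [[1, 3, 5], [2, 6], [4, 7]].

The final insertion tableau P = [[1, 3, 5], [2, 6], [4, 7]] has shape [3, 2, 2].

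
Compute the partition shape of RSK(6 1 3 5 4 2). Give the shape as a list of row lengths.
[3, 1, 1, 1]

Row-insert each entry into an empty tableau.

After inserting 6: P = [[6]].
After inserting 1: P = [[1], [6]].
After inserting 3: P = [[1, 3], [6]].
After inserting 5: P = [[1, 3, 5], [6]].
After inserting 4: P = [[1, 3, 4], [5], [6]].
After inserting 2: P = [[1, 2, 4], [3], [5], [6]].

The final insertion tableau P = [[1, 2, 4], [3], [5], [6]] has shape [3, 1, 1, 1].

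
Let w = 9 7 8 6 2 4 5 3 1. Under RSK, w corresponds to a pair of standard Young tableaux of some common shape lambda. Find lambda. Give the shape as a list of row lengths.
[3, 2, 1, 1, 1, 1]

Row-insert each entry into an empty tableau.

After inserting 9: P = [[9]].
After inserting 7: P = [[7], [9]].
After inserting 8: P = [[7, 8], [9]].
After inserting 6: P = [[6, 8], [7], [9]].
After inserting 2: P = [[2, 8], [6], [7], [9]].
After inserting 4: P = [[2, 4], [6, 8], [7], [9]].
After inserting 5: P = [[2, 4, 5], [6, 8], [7], [9]].
After inserting 3: P = [[2, 3, 5], [4, 8], [6], [7], [9]].
After inserting 1: P = [[1, 3, 5], [2, 8], [4], [6], [7], [9]].

The final insertion tableau P = [[1, 3, 5], [2, 8], [4], [6], [7], [9]] has shape [3, 2, 1, 1, 1, 1].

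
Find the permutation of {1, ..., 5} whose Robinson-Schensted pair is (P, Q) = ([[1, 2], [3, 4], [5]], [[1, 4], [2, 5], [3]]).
Reverse the RSK construction: for i from n down to 1, find the cell of Q containing i, remove the entry at that cell from P, and reverse-bump it up through P; the value ejected from row 1 is w(i).

Step i=5: Q has 5 at row 2, column 2; remove 4 from row 2 of P and reverse-bump: 4 enters row 1 and ejects 2. So w(5) = 2. P is now [[1, 4], [3], [5]].
Step i=4: Q has 4 at row 1, column 2; remove that cell from P, ejecting 4. So w(4) = 4. P is now [[1], [3], [5]].
Step i=3: Q has 3 at row 3, column 1; remove 5 from row 3 of P and reverse-bump: 5 enters row 2 and ejects 3; 3 enters row 1 and ejects 1. So w(3) = 1. P is now [[3], [5]].
Step i=2: Q has 2 at row 2, column 1; remove 5 from row 2 of P and reverse-bump: 5 enters row 1 and ejects 3. So w(2) = 3. P is now [[5]].
Step i=1: Q has 1 at row 1, column 1; remove that cell from P, ejecting 5. So w(1) = 5. P is now [].

So w = 5 3 1 4 2.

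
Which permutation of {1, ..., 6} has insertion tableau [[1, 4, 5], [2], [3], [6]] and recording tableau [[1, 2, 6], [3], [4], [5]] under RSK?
Reverse the RSK construction: for i from n down to 1, find the cell of Q containing i, remove the entry at that cell from P, and reverse-bump it up through P; the value ejected from row 1 is w(i).

Step i=6: Q has 6 at row 1, column 3; remove that cell from P, ejecting 5. So w(6) = 5. P is now [[1, 4], [2], [3], [6]].
Step i=5: Q has 5 at row 4, column 1; remove 6 from row 4 of P and reverse-bump: 6 enters row 3 and ejects 3; 3 enters row 2 and ejects 2; 2 enters row 1 and ejects 1. So w(5) = 1. P is now [[2, 4], [3], [6]].
Step i=4: Q has 4 at row 3, column 1; remove 6 from row 3 of P and reverse-bump: 6 enters row 2 and ejects 3; 3 enters row 1 and ejects 2. So w(4) = 2. P is now [[3, 4], [6]].
Step i=3: Q has 3 at row 2, column 1; remove 6 from row 2 of P and reverse-bump: 6 enters row 1 and ejects 4. So w(3) = 4. P is now [[3, 6]].
Step i=2: Q has 2 at row 1, column 2; remove that cell from P, ejecting 6. So w(2) = 6. P is now [[3]].
Step i=1: Q has 1 at row 1, column 1; remove that cell from P, ejecting 3. So w(1) = 3. P is now [].

So w = 3 6 4 2 1 5.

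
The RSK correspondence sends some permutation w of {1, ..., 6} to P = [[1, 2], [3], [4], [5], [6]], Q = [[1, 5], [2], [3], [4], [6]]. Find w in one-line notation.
6 5 4 1 3 2

Reverse the RSK construction: for i from n down to 1, find the cell of Q containing i, remove the entry at that cell from P, and reverse-bump it up through P; the value ejected from row 1 is w(i).

Step i=6: Q has 6 at row 5, column 1; remove 6 from row 5 of P and reverse-bump: 6 enters row 4 and ejects 5; 5 enters row 3 and ejects 4; 4 enters row 2 and ejects 3; 3 enters row 1 and ejects 2. So w(6) = 2. P is now [[1, 3], [4], [5], [6]].
Step i=5: Q has 5 at row 1, column 2; remove that cell from P, ejecting 3. So w(5) = 3. P is now [[1], [4], [5], [6]].
Step i=4: Q has 4 at row 4, column 1; remove 6 from row 4 of P and reverse-bump: 6 enters row 3 and ejects 5; 5 enters row 2 and ejects 4; 4 enters row 1 and ejects 1. So w(4) = 1. P is now [[4], [5], [6]].
Step i=3: Q has 3 at row 3, column 1; remove 6 from row 3 of P and reverse-bump: 6 enters row 2 and ejects 5; 5 enters row 1 and ejects 4. So w(3) = 4. P is now [[5], [6]].
Step i=2: Q has 2 at row 2, column 1; remove 6 from row 2 of P and reverse-bump: 6 enters row 1 and ejects 5. So w(2) = 5. P is now [[6]].
Step i=1: Q has 1 at row 1, column 1; remove that cell from P, ejecting 6. So w(1) = 6. P is now [].

So w = 6 5 4 1 3 2.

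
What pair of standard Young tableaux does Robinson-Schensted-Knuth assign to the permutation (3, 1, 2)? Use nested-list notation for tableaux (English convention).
Insert each entry of the permutation into P by Schensted row insertion, recording in Q the position of each new cell.

Insert 3: appended to row 1. P = [[3]].
Insert 1: 1 bumps 3 from row 1; 3 starts row 2. P = [[1], [3]].
Insert 2: appended to row 1. P = [[1, 2], [3]].

So P = [[1, 2], [3]], Q = [[1, 3], [2]].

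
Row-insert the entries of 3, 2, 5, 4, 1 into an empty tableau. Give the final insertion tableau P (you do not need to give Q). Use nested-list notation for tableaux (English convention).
P = [[1, 4], [2, 5], [3]]

After inserting 3: P = [[3]].
After inserting 2: P = [[2], [3]].
After inserting 5: P = [[2, 5], [3]].
After inserting 4: P = [[2, 4], [3, 5]].
After inserting 1: P = [[1, 4], [2, 5], [3]].

So P = [[1, 4], [2, 5], [3]].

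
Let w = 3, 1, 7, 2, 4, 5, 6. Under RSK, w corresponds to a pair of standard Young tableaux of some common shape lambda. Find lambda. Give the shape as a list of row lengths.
[5, 2]

Row-insert each entry into an empty tableau.

After inserting 3: P = [[3]].
After inserting 1: P = [[1], [3]].
After inserting 7: P = [[1, 7], [3]].
After inserting 2: P = [[1, 2], [3, 7]].
After inserting 4: P = [[1, 2, 4], [3, 7]].
After inserting 5: P = [[1, 2, 4, 5], [3, 7]].
After inserting 6: P = [[1, 2, 4, 5, 6], [3, 7]].

The final insertion tableau P = [[1, 2, 4, 5, 6], [3, 7]] has shape [5, 2].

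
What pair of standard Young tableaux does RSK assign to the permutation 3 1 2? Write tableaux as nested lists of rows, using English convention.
Insert each entry of the permutation into P by Schensted row insertion, recording in Q the position of each new cell.

After inserting 3: P = [[3]].
After inserting 1: P = [[1], [3]].
After inserting 2: P = [[1, 2], [3]].

So P = [[1, 2], [3]], Q = [[1, 3], [2]].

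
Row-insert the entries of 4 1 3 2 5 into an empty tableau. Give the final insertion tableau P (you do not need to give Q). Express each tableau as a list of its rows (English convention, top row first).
Insert 4: appended to row 1. P = [[4]].
Insert 1: 1 bumps 4 from row 1; 4 starts row 2. P = [[1], [4]].
Insert 3: appended to row 1. P = [[1, 3], [4]].
Insert 2: 2 bumps 3 from row 1; 3 bumps 4 from row 2; 4 starts row 3. P = [[1, 2], [3], [4]].
Insert 5: appended to row 1. P = [[1, 2, 5], [3], [4]].

So P = [[1, 2, 5], [3], [4]].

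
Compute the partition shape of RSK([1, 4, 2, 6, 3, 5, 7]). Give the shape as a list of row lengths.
RSK row insertion gives P = [[1, 2, 3, 5, 7], [4, 6]], which has shape [5, 2].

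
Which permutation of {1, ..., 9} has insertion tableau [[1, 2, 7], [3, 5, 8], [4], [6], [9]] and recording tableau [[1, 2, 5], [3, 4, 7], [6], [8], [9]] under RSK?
4 9 1 6 8 5 7 3 2

Reverse the RSK construction: for i from n down to 1, find the cell of Q containing i, remove the entry at that cell from P, and reverse-bump it up through P; the value ejected from row 1 is w(i).

Step i=9: Q has 9 at row 5, column 1; remove 9 from row 5 of P and reverse-bump: 9 enters row 4 and ejects 6; 6 enters row 3 and ejects 4; 4 enters row 2 and ejects 3; 3 enters row 1 and ejects 2. So w(9) = 2. P is now [[1, 3, 7], [4, 5, 8], [6], [9]].
Step i=8: Q has 8 at row 4, column 1; remove 9 from row 4 of P and reverse-bump: 9 enters row 3 and ejects 6; 6 enters row 2 and ejects 5; 5 enters row 1 and ejects 3. So w(8) = 3. P is now [[1, 5, 7], [4, 6, 8], [9]].
Step i=7: Q has 7 at row 2, column 3; remove 8 from row 2 of P and reverse-bump: 8 enters row 1 and ejects 7. So w(7) = 7. P is now [[1, 5, 8], [4, 6], [9]].
Step i=6: Q has 6 at row 3, column 1; remove 9 from row 3 of P and reverse-bump: 9 enters row 2 and ejects 6; 6 enters row 1 and ejects 5. So w(6) = 5. P is now [[1, 6, 8], [4, 9]].
Step i=5: Q has 5 at row 1, column 3; remove that cell from P, ejecting 8. So w(5) = 8. P is now [[1, 6], [4, 9]].
Step i=4: Q has 4 at row 2, column 2; remove 9 from row 2 of P and reverse-bump: 9 enters row 1 and ejects 6. So w(4) = 6. P is now [[1, 9], [4]].
Step i=3: Q has 3 at row 2, column 1; remove 4 from row 2 of P and reverse-bump: 4 enters row 1 and ejects 1. So w(3) = 1. P is now [[4, 9]].
Step i=2: Q has 2 at row 1, column 2; remove that cell from P, ejecting 9. So w(2) = 9. P is now [[4]].
Step i=1: Q has 1 at row 1, column 1; remove that cell from P, ejecting 4. So w(1) = 4. P is now [].

So w = 4 9 1 6 8 5 7 3 2.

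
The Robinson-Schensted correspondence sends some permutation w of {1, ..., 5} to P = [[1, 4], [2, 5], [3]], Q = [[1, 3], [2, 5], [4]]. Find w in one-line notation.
Reverse RSK: for i = n, n-1, ..., 1, locate i in Q, remove the corresponding corner cell from P, and reverse-bump its entry up through P; the value ejected from row 1 is w(i).

So w = 3 2 5 1 4.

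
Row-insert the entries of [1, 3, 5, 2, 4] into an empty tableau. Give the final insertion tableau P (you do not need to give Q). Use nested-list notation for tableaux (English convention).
Insert 1: appended to row 1. P = [[1]].
Insert 3: appended to row 1. P = [[1, 3]].
Insert 5: appended to row 1. P = [[1, 3, 5]].
Insert 2: 2 bumps 3 from row 1; 3 starts row 2. P = [[1, 2, 5], [3]].
Insert 4: 4 bumps 5 from row 1; 5 appends to row 2. P = [[1, 2, 4], [3, 5]].

So P = [[1, 2, 4], [3, 5]].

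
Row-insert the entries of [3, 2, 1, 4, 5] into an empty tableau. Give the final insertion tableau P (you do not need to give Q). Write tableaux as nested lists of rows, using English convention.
P = [[1, 4, 5], [2], [3]]

Insert 3: appended to row 1. P = [[3]].
Insert 2: 2 bumps 3 from row 1; 3 starts row 2. P = [[2], [3]].
Insert 1: 1 bumps 2 from row 1; 2 bumps 3 from row 2; 3 starts row 3. P = [[1], [2], [3]].
Insert 4: appended to row 1. P = [[1, 4], [2], [3]].
Insert 5: appended to row 1. P = [[1, 4, 5], [2], [3]].

So P = [[1, 4, 5], [2], [3]].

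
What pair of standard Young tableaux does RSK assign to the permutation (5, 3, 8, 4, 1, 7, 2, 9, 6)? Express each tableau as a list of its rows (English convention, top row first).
Insert each entry of the permutation into P by Schensted row insertion, recording in Q the position of each new cell.

Insert 5: appended to row 1. P = [[5]].
Insert 3: 3 bumps 5 from row 1; 5 starts row 2. P = [[3], [5]].
Insert 8: appended to row 1. P = [[3, 8], [5]].
Insert 4: 4 bumps 8 from row 1; 8 appends to row 2. P = [[3, 4], [5, 8]].
Insert 1: 1 bumps 3 from row 1; 3 bumps 5 from row 2; 5 starts row 3. P = [[1, 4], [3, 8], [5]].
Insert 7: appended to row 1. P = [[1, 4, 7], [3, 8], [5]].
Insert 2: 2 bumps 4 from row 1; 4 bumps 8 from row 2; 8 appends to row 3. P = [[1, 2, 7], [3, 4], [5, 8]].
Insert 9: appended to row 1. P = [[1, 2, 7, 9], [3, 4], [5, 8]].
Insert 6: 6 bumps 7 from row 1; 7 appends to row 2. P = [[1, 2, 6, 9], [3, 4, 7], [5, 8]].

So P = [[1, 2, 6, 9], [3, 4, 7], [5, 8]], Q = [[1, 3, 6, 8], [2, 4, 9], [5, 7]].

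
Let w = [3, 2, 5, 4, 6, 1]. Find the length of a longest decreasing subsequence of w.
3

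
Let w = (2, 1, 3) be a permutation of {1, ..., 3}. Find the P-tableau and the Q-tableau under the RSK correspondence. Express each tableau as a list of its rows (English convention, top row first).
Insert each entry of the permutation into P by Schensted row insertion, recording in Q the position of each new cell.

After inserting 2: P = [[2]].
After inserting 1: P = [[1], [2]].
After inserting 3: P = [[1, 3], [2]].

So P = [[1, 3], [2]], Q = [[1, 3], [2]].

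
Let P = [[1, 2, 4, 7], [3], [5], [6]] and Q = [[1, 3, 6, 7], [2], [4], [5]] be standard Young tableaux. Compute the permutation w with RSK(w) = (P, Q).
Reverse RSK: for i = n, n-1, ..., 1, locate i in Q, remove the corresponding corner cell from P, and reverse-bump its entry up through P; the value ejected from row 1 is w(i).

So w = 6 1 5 3 2 4 7.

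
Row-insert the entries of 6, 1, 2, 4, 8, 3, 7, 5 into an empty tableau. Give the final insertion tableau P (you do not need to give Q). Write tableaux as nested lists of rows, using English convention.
Insert 6: appended to row 1. P = [[6]].
Insert 1: 1 bumps 6 from row 1; 6 starts row 2. P = [[1], [6]].
Insert 2: appended to row 1. P = [[1, 2], [6]].
Insert 4: appended to row 1. P = [[1, 2, 4], [6]].
Insert 8: appended to row 1. P = [[1, 2, 4, 8], [6]].
Insert 3: 3 bumps 4 from row 1; 4 bumps 6 from row 2; 6 starts row 3. P = [[1, 2, 3, 8], [4], [6]].
Insert 7: 7 bumps 8 from row 1; 8 appends to row 2. P = [[1, 2, 3, 7], [4, 8], [6]].
Insert 5: 5 bumps 7 from row 1; 7 bumps 8 from row 2; 8 appends to row 3. P = [[1, 2, 3, 5], [4, 7], [6, 8]].

So P = [[1, 2, 3, 5], [4, 7], [6, 8]].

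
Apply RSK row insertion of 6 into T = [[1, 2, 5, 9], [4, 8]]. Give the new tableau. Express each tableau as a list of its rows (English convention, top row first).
[[1, 2, 5, 6], [4, 8, 9]]

In row 1, 6 replaces 9 (the leftmost entry greater than 6); 9 is bumped to row 2. 9 is appended to row 2. The new tableau is [[1, 2, 5, 6], [4, 8, 9]].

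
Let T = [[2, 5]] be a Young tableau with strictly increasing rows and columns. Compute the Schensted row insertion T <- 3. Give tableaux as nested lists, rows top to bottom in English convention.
In row 1, 3 replaces 5 (the leftmost entry greater than 3); 5 is bumped to row 2. 5 starts a new row 2. The new tableau is [[2, 3], [5]].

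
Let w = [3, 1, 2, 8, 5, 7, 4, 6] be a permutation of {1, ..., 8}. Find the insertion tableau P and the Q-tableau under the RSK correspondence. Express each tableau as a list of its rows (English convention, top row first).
Insert each entry of the permutation into P by Schensted row insertion, recording in Q the position of each new cell.

Insert 3: appended to row 1. P = [[3]].
Insert 1: 1 bumps 3 from row 1; 3 starts row 2. P = [[1], [3]].
Insert 2: appended to row 1. P = [[1, 2], [3]].
Insert 8: appended to row 1. P = [[1, 2, 8], [3]].
Insert 5: 5 bumps 8 from row 1; 8 appends to row 2. P = [[1, 2, 5], [3, 8]].
Insert 7: appended to row 1. P = [[1, 2, 5, 7], [3, 8]].
Insert 4: 4 bumps 5 from row 1; 5 bumps 8 from row 2; 8 starts row 3. P = [[1, 2, 4, 7], [3, 5], [8]].
Insert 6: 6 bumps 7 from row 1; 7 appends to row 2. P = [[1, 2, 4, 6], [3, 5, 7], [8]].

So P = [[1, 2, 4, 6], [3, 5, 7], [8]], Q = [[1, 3, 4, 6], [2, 5, 8], [7]].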